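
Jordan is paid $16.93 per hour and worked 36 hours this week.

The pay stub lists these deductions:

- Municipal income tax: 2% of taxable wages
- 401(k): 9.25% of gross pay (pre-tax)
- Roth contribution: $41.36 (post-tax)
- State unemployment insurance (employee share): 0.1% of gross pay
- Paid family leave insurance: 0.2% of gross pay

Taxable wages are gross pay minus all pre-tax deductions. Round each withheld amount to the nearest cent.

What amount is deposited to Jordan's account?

Gross pay: 36 × $16.93 = $609.48
401(k): $609.48 × 0.0925 = $56.38
Taxable wages = $609.48 − $56.38 = $553.10
Municipal income tax: $553.10 × 0.02 = $11.06
Paid family leave insurance: $609.48 × 0.002 = $1.22
State unemployment insurance (employee share): $609.48 × 0.001 = $0.61
Roth contribution: $41.36
Total deductions = $56.38 + $11.06 + $1.22 + $0.61 + $41.36 = $110.63
Net pay = $609.48 − $110.63 = $498.85

$498.85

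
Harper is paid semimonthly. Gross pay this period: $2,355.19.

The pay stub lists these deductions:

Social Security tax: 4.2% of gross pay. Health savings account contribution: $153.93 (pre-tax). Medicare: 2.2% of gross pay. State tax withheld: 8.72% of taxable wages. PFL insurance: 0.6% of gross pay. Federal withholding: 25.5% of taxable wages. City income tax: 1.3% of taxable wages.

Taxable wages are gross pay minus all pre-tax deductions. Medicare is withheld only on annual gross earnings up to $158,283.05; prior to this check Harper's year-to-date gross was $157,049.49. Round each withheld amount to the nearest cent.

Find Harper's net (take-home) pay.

$1,279.18

Health savings account contribution: $153.93
Taxable wages = $2,355.19 − $153.93 = $2,201.26
Federal withholding: $2,201.26 × 0.255 = $561.32
City income tax: $2,201.26 × 0.013 = $28.62
State tax withheld: $2,201.26 × 0.0872 = $191.95
Medicare: only $158,283.05 − $157,049.49 = $1,233.56 of this check is subject → $1,233.56 × 0.022 = $27.14
Social Security tax: $2,355.19 × 0.042 = $98.92
PFL insurance: $2,355.19 × 0.006 = $14.13
Total deductions = $153.93 + $561.32 + $28.62 + $191.95 + $27.14 + $98.92 + $14.13 = $1,076.01
Net pay = $2,355.19 − $1,076.01 = $1,279.18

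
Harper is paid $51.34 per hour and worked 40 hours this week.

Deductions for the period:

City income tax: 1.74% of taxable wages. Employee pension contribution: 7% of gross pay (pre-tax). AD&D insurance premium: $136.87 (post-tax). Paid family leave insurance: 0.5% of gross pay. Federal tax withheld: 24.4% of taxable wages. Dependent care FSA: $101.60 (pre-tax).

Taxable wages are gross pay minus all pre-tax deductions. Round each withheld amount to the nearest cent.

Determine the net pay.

$1188.44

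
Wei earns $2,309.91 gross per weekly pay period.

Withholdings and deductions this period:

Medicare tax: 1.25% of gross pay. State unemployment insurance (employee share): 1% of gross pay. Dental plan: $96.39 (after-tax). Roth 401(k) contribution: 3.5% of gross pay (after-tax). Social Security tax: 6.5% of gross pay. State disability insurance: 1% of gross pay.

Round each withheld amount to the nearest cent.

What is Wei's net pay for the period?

State disability insurance: $2,309.91 × 0.01 = $23.10
Medicare tax: $2,309.91 × 0.0125 = $28.87
Social Security tax: $2,309.91 × 0.065 = $150.14
State unemployment insurance (employee share): $2,309.91 × 0.01 = $23.10
Dental plan: $96.39
Roth 401(k) contribution: $2,309.91 × 0.035 = $80.85
Total deductions = $23.10 + $28.87 + $150.14 + $23.10 + $96.39 + $80.85 = $402.45
Net pay = $2,309.91 − $402.45 = $1,907.46

$1,907.46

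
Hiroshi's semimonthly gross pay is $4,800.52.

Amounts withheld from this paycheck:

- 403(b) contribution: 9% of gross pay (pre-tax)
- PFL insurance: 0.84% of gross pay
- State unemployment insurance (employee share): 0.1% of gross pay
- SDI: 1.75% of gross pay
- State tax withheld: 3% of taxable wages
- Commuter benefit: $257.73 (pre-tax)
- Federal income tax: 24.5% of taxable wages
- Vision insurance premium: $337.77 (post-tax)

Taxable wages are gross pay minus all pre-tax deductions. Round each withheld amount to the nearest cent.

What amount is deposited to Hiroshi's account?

Commuter benefit: $257.73
403(b) contribution: $4,800.52 × 0.09 = $432.05
Pre-tax total = $257.73 + $432.05 = $689.78
Taxable wages = $4,800.52 − $689.78 = $4,110.74
Federal income tax: $4,110.74 × 0.245 = $1,007.13
State tax withheld: $4,110.74 × 0.03 = $123.32
PFL insurance: $4,800.52 × 0.0084 = $40.32
State unemployment insurance (employee share): $4,800.52 × 0.001 = $4.80
SDI: $4,800.52 × 0.0175 = $84.01
Vision insurance premium: $337.77
Total deductions = $257.73 + $432.05 + $1,007.13 + $123.32 + $40.32 + $4.80 + $84.01 + $337.77 = $2,287.13
Net pay = $4,800.52 − $2,287.13 = $2,513.39

$2,513.39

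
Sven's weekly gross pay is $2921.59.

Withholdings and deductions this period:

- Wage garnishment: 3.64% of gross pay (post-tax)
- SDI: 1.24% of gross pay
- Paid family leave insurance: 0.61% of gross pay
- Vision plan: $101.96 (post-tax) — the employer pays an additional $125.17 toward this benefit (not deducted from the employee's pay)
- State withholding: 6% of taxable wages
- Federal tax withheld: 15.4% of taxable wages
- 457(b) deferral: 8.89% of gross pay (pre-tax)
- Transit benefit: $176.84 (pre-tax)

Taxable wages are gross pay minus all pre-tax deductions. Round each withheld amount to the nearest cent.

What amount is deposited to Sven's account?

$1690.87

457(b) deferral: $2921.59 × 0.0889 = $259.73
Transit benefit: $176.84
Pre-tax total = $259.73 + $176.84 = $436.57
Taxable wages = $2921.59 − $436.57 = $2485.02
Federal tax withheld: $2485.02 × 0.154 = $382.69
State withholding: $2485.02 × 0.06 = $149.10
SDI: $2921.59 × 0.0124 = $36.23
Paid family leave insurance: $2921.59 × 0.0061 = $17.82
Vision plan: $101.96
Wage garnishment: $2921.59 × 0.0364 = $106.35
(Employer's $125.17 toward vision plan is not withheld from the employee.)
Total deductions = $259.73 + $176.84 + $382.69 + $149.10 + $36.23 + $17.82 + $101.96 + $106.35 = $1230.72
Net pay = $2921.59 − $1230.72 = $1690.87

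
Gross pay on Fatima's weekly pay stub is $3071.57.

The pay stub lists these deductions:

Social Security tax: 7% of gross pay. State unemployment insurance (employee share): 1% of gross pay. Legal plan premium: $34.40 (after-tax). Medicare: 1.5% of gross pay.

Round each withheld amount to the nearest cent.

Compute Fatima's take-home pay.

$2745.37

State unemployment insurance (employee share): $3071.57 × 0.01 = $30.72
Social Security tax: $3071.57 × 0.07 = $215.01
Medicare: $3071.57 × 0.015 = $46.07
Legal plan premium: $34.40
Total deductions = $30.72 + $215.01 + $46.07 + $34.40 = $326.20
Net pay = $3071.57 − $326.20 = $2745.37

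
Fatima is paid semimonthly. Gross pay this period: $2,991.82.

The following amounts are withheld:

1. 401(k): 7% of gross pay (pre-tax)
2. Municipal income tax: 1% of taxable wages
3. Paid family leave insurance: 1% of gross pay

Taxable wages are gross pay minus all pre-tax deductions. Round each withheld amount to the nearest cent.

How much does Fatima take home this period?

401(k): $2,991.82 × 0.07 = $209.43
Taxable wages = $2,991.82 − $209.43 = $2,782.39
Municipal income tax: $2,782.39 × 0.01 = $27.82
Paid family leave insurance: $2,991.82 × 0.01 = $29.92
Total deductions = $209.43 + $27.82 + $29.92 = $267.17
Net pay = $2,991.82 − $267.17 = $2,724.65

$2,724.65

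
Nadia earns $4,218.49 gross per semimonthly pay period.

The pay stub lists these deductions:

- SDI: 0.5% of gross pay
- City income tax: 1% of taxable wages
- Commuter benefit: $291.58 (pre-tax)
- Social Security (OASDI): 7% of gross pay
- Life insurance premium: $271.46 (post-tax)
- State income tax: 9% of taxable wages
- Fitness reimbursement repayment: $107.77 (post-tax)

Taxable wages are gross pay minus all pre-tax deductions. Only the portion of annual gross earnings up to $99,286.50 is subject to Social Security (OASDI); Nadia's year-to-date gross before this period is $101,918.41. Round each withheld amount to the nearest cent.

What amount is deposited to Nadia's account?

Commuter benefit: $291.58
Taxable wages = $4,218.49 − $291.58 = $3,926.91
State income tax: $3,926.91 × 0.09 = $353.42
City income tax: $3,926.91 × 0.01 = $39.27
Social Security (OASDI): annual cap $99,286.50 already reached (YTD $101,918.41), so $0.00
SDI: $4,218.49 × 0.005 = $21.09
Fitness reimbursement repayment: $107.77
Life insurance premium: $271.46
Total deductions = $291.58 + $353.42 + $39.27 + $0.00 + $21.09 + $107.77 + $271.46 = $1,084.59
Net pay = $4,218.49 − $1,084.59 = $3,133.90

$3,133.90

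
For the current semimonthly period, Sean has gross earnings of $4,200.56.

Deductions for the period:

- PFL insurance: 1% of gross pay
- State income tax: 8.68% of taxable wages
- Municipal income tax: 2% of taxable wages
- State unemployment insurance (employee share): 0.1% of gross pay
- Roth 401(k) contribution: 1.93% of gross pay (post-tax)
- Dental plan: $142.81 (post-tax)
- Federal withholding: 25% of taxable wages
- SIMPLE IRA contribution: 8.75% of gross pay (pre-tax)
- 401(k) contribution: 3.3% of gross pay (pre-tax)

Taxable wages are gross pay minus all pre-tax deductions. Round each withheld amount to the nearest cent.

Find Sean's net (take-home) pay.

$2,106.14

SIMPLE IRA contribution: $4,200.56 × 0.0875 = $367.55
401(k) contribution: $4,200.56 × 0.033 = $138.62
Pre-tax total = $367.55 + $138.62 = $506.17
Taxable wages = $4,200.56 − $506.17 = $3,694.39
Municipal income tax: $3,694.39 × 0.02 = $73.89
Federal withholding: $3,694.39 × 0.25 = $923.60
State income tax: $3,694.39 × 0.0868 = $320.67
PFL insurance: $4,200.56 × 0.01 = $42.01
State unemployment insurance (employee share): $4,200.56 × 0.001 = $4.20
Dental plan: $142.81
Roth 401(k) contribution: $4,200.56 × 0.0193 = $81.07
Total deductions = $367.55 + $138.62 + $73.89 + $923.60 + $320.67 + $42.01 + $4.20 + $142.81 + $81.07 = $2,094.42
Net pay = $4,200.56 − $2,094.42 = $2,106.14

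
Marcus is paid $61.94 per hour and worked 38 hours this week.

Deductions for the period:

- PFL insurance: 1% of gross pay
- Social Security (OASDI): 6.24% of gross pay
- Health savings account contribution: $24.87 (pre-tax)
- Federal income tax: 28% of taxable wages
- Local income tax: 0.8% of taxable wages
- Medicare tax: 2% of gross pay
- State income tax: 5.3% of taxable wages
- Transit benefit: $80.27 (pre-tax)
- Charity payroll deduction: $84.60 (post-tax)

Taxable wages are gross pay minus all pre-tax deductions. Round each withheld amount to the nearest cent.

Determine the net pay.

$1179.74

Gross pay: 38 × $61.94 = $2353.72
Transit benefit: $80.27
Health savings account contribution: $24.87
Pre-tax total = $80.27 + $24.87 = $105.14
Taxable wages = $2353.72 − $105.14 = $2248.58
Local income tax: $2248.58 × 0.008 = $17.99
State income tax: $2248.58 × 0.053 = $119.17
Federal income tax: $2248.58 × 0.28 = $629.60
Social Security (OASDI): $2353.72 × 0.0624 = $146.87
Medicare tax: $2353.72 × 0.02 = $47.07
PFL insurance: $2353.72 × 0.01 = $23.54
Charity payroll deduction: $84.60
Total deductions = $80.27 + $24.87 + $17.99 + $119.17 + $629.60 + $146.87 + $47.07 + $23.54 + $84.60 = $1173.98
Net pay = $2353.72 − $1173.98 = $1179.74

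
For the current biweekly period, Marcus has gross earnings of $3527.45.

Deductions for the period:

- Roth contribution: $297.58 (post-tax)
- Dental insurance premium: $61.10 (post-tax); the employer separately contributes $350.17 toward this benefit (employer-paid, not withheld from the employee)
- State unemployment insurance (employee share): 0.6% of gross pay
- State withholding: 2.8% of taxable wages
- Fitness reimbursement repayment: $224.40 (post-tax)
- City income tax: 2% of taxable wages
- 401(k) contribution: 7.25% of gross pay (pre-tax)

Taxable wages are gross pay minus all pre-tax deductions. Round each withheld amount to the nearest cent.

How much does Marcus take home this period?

401(k) contribution: $3527.45 × 0.0725 = $255.74
Taxable wages = $3527.45 − $255.74 = $3271.71
City income tax: $3271.71 × 0.02 = $65.43
State withholding: $3271.71 × 0.028 = $91.61
State unemployment insurance (employee share): $3527.45 × 0.006 = $21.16
Fitness reimbursement repayment: $224.40
Dental insurance premium: $61.10
Roth contribution: $297.58
(Employer's $350.17 toward dental insurance premium is not withheld from the employee.)
Total deductions = $255.74 + $65.43 + $91.61 + $21.16 + $224.40 + $61.10 + $297.58 = $1017.02
Net pay = $3527.45 − $1017.02 = $2510.43

$2510.43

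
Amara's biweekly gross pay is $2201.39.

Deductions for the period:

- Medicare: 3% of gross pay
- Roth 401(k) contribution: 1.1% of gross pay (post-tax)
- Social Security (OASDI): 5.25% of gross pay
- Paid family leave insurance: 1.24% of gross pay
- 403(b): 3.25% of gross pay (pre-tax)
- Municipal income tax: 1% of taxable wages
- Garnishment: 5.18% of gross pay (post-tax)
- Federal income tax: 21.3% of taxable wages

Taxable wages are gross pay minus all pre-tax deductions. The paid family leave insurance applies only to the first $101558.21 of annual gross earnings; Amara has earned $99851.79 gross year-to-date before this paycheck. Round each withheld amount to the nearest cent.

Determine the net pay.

403(b): $2201.39 × 0.0325 = $71.55
Taxable wages = $2201.39 − $71.55 = $2129.84
Federal income tax: $2129.84 × 0.213 = $453.66
Municipal income tax: $2129.84 × 0.01 = $21.30
Social Security (OASDI): $2201.39 × 0.0525 = $115.57
Medicare: $2201.39 × 0.03 = $66.04
Paid family leave insurance: only $101558.21 − $99851.79 = $1706.42 of this check is subject → $1706.42 × 0.0124 = $21.16
Garnishment: $2201.39 × 0.0518 = $114.03
Roth 401(k) contribution: $2201.39 × 0.011 = $24.22
Total deductions = $71.55 + $453.66 + $21.30 + $115.57 + $66.04 + $21.16 + $114.03 + $24.22 = $887.53
Net pay = $2201.39 − $887.53 = $1313.86

$1313.86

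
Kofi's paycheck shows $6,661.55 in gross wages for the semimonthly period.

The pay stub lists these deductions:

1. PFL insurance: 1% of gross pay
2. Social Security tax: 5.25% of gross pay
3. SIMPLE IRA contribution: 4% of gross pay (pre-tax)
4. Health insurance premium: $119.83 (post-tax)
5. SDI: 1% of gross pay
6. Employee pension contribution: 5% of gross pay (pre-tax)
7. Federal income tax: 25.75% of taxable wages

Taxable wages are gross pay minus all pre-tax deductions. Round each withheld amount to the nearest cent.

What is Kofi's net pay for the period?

$3,898.24

SIMPLE IRA contribution: $6,661.55 × 0.04 = $266.46
Employee pension contribution: $6,661.55 × 0.05 = $333.08
Pre-tax total = $266.46 + $333.08 = $599.54
Taxable wages = $6,661.55 − $599.54 = $6,062.01
Federal income tax: $6,062.01 × 0.2575 = $1,560.97
SDI: $6,661.55 × 0.01 = $66.62
PFL insurance: $6,661.55 × 0.01 = $66.62
Social Security tax: $6,661.55 × 0.0525 = $349.73
Health insurance premium: $119.83
Total deductions = $266.46 + $333.08 + $1,560.97 + $66.62 + $66.62 + $349.73 + $119.83 = $2,763.31
Net pay = $6,661.55 − $2,763.31 = $3,898.24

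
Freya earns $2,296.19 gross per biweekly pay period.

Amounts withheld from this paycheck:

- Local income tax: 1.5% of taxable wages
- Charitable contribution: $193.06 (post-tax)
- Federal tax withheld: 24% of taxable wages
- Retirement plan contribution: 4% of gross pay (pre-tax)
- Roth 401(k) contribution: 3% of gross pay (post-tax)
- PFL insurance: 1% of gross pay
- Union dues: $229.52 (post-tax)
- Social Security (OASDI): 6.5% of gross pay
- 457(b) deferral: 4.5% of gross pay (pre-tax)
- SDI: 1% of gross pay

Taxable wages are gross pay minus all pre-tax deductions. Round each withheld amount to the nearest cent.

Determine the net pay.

$878.61

Retirement plan contribution: $2,296.19 × 0.04 = $91.85
457(b) deferral: $2,296.19 × 0.045 = $103.33
Pre-tax total = $91.85 + $103.33 = $195.18
Taxable wages = $2,296.19 − $195.18 = $2,101.01
Local income tax: $2,101.01 × 0.015 = $31.52
Federal tax withheld: $2,101.01 × 0.24 = $504.24
SDI: $2,296.19 × 0.01 = $22.96
PFL insurance: $2,296.19 × 0.01 = $22.96
Social Security (OASDI): $2,296.19 × 0.065 = $149.25
Union dues: $229.52
Charitable contribution: $193.06
Roth 401(k) contribution: $2,296.19 × 0.03 = $68.89
Total deductions = $91.85 + $103.33 + $31.52 + $504.24 + $22.96 + $22.96 + $149.25 + $229.52 + $193.06 + $68.89 = $1,417.58
Net pay = $2,296.19 − $1,417.58 = $878.61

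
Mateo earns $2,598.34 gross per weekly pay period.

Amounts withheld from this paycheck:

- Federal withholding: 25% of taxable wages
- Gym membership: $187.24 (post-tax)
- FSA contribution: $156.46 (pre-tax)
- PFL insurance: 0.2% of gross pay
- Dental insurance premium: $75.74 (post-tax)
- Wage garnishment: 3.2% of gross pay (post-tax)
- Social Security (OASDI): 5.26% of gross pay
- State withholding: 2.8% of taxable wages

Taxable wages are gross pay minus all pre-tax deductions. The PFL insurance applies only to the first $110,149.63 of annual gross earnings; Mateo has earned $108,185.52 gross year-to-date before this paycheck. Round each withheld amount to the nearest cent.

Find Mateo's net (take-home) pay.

$1,276.31

FSA contribution: $156.46
Taxable wages = $2,598.34 − $156.46 = $2,441.88
State withholding: $2,441.88 × 0.028 = $68.37
Federal withholding: $2,441.88 × 0.25 = $610.47
Social Security (OASDI): $2,598.34 × 0.0526 = $136.67
PFL insurance: only $110,149.63 − $108,185.52 = $1,964.11 of this check is subject → $1,964.11 × 0.002 = $3.93
Gym membership: $187.24
Wage garnishment: $2,598.34 × 0.032 = $83.15
Dental insurance premium: $75.74
Total deductions = $156.46 + $68.37 + $610.47 + $136.67 + $3.93 + $187.24 + $83.15 + $75.74 = $1,322.03
Net pay = $2,598.34 − $1,322.03 = $1,276.31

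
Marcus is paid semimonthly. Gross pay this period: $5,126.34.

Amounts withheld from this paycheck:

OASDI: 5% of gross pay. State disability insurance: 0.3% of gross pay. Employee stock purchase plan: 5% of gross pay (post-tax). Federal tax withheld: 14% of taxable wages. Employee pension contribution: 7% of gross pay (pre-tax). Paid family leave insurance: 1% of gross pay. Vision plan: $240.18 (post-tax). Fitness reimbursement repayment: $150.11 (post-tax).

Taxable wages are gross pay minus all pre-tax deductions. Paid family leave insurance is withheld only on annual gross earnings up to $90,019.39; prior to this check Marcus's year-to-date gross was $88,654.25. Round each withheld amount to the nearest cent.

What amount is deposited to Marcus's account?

$3,168.09

Employee pension contribution: $5,126.34 × 0.07 = $358.84
Taxable wages = $5,126.34 − $358.84 = $4,767.50
Federal tax withheld: $4,767.50 × 0.14 = $667.45
OASDI: $5,126.34 × 0.05 = $256.32
Paid family leave insurance: only $90,019.39 − $88,654.25 = $1,365.14 of this check is subject → $1,365.14 × 0.01 = $13.65
State disability insurance: $5,126.34 × 0.003 = $15.38
Employee stock purchase plan: $5,126.34 × 0.05 = $256.32
Vision plan: $240.18
Fitness reimbursement repayment: $150.11
Total deductions = $358.84 + $667.45 + $256.32 + $13.65 + $15.38 + $256.32 + $240.18 + $150.11 = $1,958.25
Net pay = $5,126.34 − $1,958.25 = $3,168.09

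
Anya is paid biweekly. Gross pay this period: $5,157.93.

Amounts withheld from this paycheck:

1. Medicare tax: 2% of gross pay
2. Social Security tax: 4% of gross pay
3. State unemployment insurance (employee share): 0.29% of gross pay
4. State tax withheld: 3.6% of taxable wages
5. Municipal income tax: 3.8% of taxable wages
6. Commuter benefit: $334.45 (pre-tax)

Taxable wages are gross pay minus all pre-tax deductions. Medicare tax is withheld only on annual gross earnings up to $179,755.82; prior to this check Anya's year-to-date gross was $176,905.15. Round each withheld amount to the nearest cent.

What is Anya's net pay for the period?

$4,188.25

Commuter benefit: $334.45
Taxable wages = $5,157.93 − $334.45 = $4,823.48
Municipal income tax: $4,823.48 × 0.038 = $183.29
State tax withheld: $4,823.48 × 0.036 = $173.65
Medicare tax: only $179,755.82 − $176,905.15 = $2,850.67 of this check is subject → $2,850.67 × 0.02 = $57.01
State unemployment insurance (employee share): $5,157.93 × 0.0029 = $14.96
Social Security tax: $5,157.93 × 0.04 = $206.32
Total deductions = $334.45 + $183.29 + $173.65 + $57.01 + $14.96 + $206.32 = $969.68
Net pay = $5,157.93 − $969.68 = $4,188.25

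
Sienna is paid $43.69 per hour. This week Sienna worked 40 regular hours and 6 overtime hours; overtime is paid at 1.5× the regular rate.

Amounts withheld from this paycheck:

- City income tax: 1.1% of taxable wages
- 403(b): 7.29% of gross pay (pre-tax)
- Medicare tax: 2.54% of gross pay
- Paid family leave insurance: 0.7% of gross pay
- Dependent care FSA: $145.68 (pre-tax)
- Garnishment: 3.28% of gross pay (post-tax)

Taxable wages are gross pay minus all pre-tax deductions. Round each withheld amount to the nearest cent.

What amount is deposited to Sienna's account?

$1,679.24

Regular pay: 40 × $43.69 = $1,747.60
Overtime pay: 6 × $43.69 × 1.5 = $393.21
Gross pay = $1,747.60 + $393.21 = $2,140.81
Dependent care FSA: $145.68
403(b): $2,140.81 × 0.0729 = $156.07
Pre-tax total = $145.68 + $156.07 = $301.75
Taxable wages = $2,140.81 − $301.75 = $1,839.06
City income tax: $1,839.06 × 0.011 = $20.23
Medicare tax: $2,140.81 × 0.0254 = $54.38
Paid family leave insurance: $2,140.81 × 0.007 = $14.99
Garnishment: $2,140.81 × 0.0328 = $70.22
Total deductions = $145.68 + $156.07 + $20.23 + $54.38 + $14.99 + $70.22 = $461.57
Net pay = $2,140.81 − $461.57 = $1,679.24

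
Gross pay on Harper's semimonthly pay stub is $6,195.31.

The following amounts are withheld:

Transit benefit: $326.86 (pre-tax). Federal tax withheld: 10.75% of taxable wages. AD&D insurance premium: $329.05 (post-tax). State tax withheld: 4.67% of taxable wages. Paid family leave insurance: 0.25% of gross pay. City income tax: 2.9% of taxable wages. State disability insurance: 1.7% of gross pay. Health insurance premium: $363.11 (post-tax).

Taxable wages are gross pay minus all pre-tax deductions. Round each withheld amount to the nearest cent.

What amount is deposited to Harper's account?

$3,980.37

Transit benefit: $326.86
Taxable wages = $6,195.31 − $326.86 = $5,868.45
Federal tax withheld: $5,868.45 × 0.1075 = $630.86
State tax withheld: $5,868.45 × 0.0467 = $274.06
City income tax: $5,868.45 × 0.029 = $170.19
Paid family leave insurance: $6,195.31 × 0.0025 = $15.49
State disability insurance: $6,195.31 × 0.017 = $105.32
AD&D insurance premium: $329.05
Health insurance premium: $363.11
Total deductions = $326.86 + $630.86 + $274.06 + $170.19 + $15.49 + $105.32 + $329.05 + $363.11 = $2,214.94
Net pay = $6,195.31 − $2,214.94 = $3,980.37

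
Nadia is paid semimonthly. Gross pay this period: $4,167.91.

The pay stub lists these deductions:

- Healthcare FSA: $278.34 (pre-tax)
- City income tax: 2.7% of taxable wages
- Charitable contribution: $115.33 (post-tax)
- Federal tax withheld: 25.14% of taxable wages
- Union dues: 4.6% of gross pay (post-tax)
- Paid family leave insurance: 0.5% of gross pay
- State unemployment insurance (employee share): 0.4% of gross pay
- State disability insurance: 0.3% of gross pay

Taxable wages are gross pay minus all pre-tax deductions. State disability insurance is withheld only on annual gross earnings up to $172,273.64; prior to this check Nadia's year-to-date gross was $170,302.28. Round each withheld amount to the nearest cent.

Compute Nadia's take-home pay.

Healthcare FSA: $278.34
Taxable wages = $4,167.91 − $278.34 = $3,889.57
Federal tax withheld: $3,889.57 × 0.2514 = $977.84
City income tax: $3,889.57 × 0.027 = $105.02
State disability insurance: only $172,273.64 − $170,302.28 = $1,971.36 of this check is subject → $1,971.36 × 0.003 = $5.91
Paid family leave insurance: $4,167.91 × 0.005 = $20.84
State unemployment insurance (employee share): $4,167.91 × 0.004 = $16.67
Union dues: $4,167.91 × 0.046 = $191.72
Charitable contribution: $115.33
Total deductions = $278.34 + $977.84 + $105.02 + $5.91 + $20.84 + $16.67 + $191.72 + $115.33 = $1,711.67
Net pay = $4,167.91 − $1,711.67 = $2,456.24

$2,456.24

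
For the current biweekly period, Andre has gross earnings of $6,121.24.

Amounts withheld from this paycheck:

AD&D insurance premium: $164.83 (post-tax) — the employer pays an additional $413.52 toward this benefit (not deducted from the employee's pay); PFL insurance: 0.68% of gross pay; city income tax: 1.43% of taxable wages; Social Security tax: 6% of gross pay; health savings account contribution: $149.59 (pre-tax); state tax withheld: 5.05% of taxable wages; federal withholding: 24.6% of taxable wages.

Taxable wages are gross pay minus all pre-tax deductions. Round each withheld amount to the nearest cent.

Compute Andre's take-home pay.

Health savings account contribution: $149.59
Taxable wages = $6,121.24 − $149.59 = $5,971.65
City income tax: $5,971.65 × 0.0143 = $85.39
Federal withholding: $5,971.65 × 0.246 = $1,469.03
State tax withheld: $5,971.65 × 0.0505 = $301.57
Social Security tax: $6,121.24 × 0.06 = $367.27
PFL insurance: $6,121.24 × 0.0068 = $41.62
AD&D insurance premium: $164.83
(Employer's $413.52 toward AD&D insurance premium is not withheld from the employee.)
Total deductions = $149.59 + $85.39 + $1,469.03 + $301.57 + $367.27 + $41.62 + $164.83 = $2,579.30
Net pay = $6,121.24 − $2,579.30 = $3,541.94

$3,541.94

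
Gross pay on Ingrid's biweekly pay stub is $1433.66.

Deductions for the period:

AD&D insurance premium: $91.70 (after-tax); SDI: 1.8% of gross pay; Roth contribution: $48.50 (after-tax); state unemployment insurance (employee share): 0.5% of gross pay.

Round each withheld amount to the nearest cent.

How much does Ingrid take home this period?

$1260.48

SDI: $1433.66 × 0.018 = $25.81
State unemployment insurance (employee share): $1433.66 × 0.005 = $7.17
AD&D insurance premium: $91.70
Roth contribution: $48.50
Total deductions = $25.81 + $7.17 + $91.70 + $48.50 = $173.18
Net pay = $1433.66 − $173.18 = $1260.48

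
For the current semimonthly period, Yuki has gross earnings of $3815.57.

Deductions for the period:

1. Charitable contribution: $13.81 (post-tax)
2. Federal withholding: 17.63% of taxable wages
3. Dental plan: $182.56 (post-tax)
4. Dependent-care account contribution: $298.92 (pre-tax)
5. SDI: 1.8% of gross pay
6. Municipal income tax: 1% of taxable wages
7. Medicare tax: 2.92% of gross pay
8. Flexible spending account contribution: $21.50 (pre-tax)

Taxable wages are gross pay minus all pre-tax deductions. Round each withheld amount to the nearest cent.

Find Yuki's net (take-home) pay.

Dependent-care account contribution: $298.92
Flexible spending account contribution: $21.50
Pre-tax total = $298.92 + $21.50 = $320.42
Taxable wages = $3815.57 − $320.42 = $3495.15
Municipal income tax: $3495.15 × 0.01 = $34.95
Federal withholding: $3495.15 × 0.1763 = $616.19
SDI: $3815.57 × 0.018 = $68.68
Medicare tax: $3815.57 × 0.0292 = $111.41
Charitable contribution: $13.81
Dental plan: $182.56
Total deductions = $298.92 + $21.50 + $34.95 + $616.19 + $68.68 + $111.41 + $13.81 + $182.56 = $1348.02
Net pay = $3815.57 − $1348.02 = $2467.55

$2467.55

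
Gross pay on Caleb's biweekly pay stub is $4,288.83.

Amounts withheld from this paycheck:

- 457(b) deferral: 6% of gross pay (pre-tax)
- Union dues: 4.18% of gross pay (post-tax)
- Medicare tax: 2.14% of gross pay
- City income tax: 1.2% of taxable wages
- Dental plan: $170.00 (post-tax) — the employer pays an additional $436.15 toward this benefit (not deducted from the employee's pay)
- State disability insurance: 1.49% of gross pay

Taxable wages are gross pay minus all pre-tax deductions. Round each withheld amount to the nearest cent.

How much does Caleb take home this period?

$3,478.17

457(b) deferral: $4,288.83 × 0.06 = $257.33
Taxable wages = $4,288.83 − $257.33 = $4,031.50
City income tax: $4,031.50 × 0.012 = $48.38
State disability insurance: $4,288.83 × 0.0149 = $63.90
Medicare tax: $4,288.83 × 0.0214 = $91.78
Union dues: $4,288.83 × 0.0418 = $179.27
Dental plan: $170.00
(Employer's $436.15 toward dental plan is not withheld from the employee.)
Total deductions = $257.33 + $48.38 + $63.90 + $91.78 + $179.27 + $170.00 = $810.66
Net pay = $4,288.83 − $810.66 = $3,478.17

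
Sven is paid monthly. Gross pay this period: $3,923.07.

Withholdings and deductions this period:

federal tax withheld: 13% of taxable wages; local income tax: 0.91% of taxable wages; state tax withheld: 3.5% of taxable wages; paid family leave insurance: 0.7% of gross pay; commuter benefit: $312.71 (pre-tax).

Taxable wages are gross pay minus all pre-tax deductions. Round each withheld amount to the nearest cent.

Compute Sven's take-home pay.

Commuter benefit: $312.71
Taxable wages = $3,923.07 − $312.71 = $3,610.36
Local income tax: $3,610.36 × 0.0091 = $32.85
Federal tax withheld: $3,610.36 × 0.13 = $469.35
State tax withheld: $3,610.36 × 0.035 = $126.36
Paid family leave insurance: $3,923.07 × 0.007 = $27.46
Total deductions = $312.71 + $32.85 + $469.35 + $126.36 + $27.46 = $968.73
Net pay = $3,923.07 − $968.73 = $2,954.34

$2,954.34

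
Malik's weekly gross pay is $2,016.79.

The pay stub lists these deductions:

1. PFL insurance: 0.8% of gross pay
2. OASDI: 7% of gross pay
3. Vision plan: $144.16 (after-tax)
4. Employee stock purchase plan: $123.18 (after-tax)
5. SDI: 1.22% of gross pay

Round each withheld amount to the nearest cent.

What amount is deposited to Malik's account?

$1,567.54

OASDI: $2,016.79 × 0.07 = $141.18
SDI: $2,016.79 × 0.0122 = $24.60
PFL insurance: $2,016.79 × 0.008 = $16.13
Vision plan: $144.16
Employee stock purchase plan: $123.18
Total deductions = $141.18 + $24.60 + $16.13 + $144.16 + $123.18 = $449.25
Net pay = $2,016.79 − $449.25 = $1,567.54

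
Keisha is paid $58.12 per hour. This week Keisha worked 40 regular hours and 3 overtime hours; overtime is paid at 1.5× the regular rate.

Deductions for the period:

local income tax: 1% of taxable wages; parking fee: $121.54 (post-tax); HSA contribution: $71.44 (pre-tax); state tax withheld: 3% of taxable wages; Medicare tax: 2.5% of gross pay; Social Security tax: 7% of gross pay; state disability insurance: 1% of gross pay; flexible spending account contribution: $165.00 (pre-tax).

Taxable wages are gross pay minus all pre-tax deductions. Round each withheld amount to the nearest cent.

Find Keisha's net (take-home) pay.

Regular pay: 40 × $58.12 = $2,324.80
Overtime pay: 3 × $58.12 × 1.5 = $261.54
Gross pay = $2,324.80 + $261.54 = $2,586.34
Flexible spending account contribution: $165.00
HSA contribution: $71.44
Pre-tax total = $165.00 + $71.44 = $236.44
Taxable wages = $2,586.34 − $236.44 = $2,349.90
Local income tax: $2,349.90 × 0.01 = $23.50
State tax withheld: $2,349.90 × 0.03 = $70.50
Social Security tax: $2,586.34 × 0.07 = $181.04
Medicare tax: $2,586.34 × 0.025 = $64.66
State disability insurance: $2,586.34 × 0.01 = $25.86
Parking fee: $121.54
Total deductions = $165.00 + $71.44 + $23.50 + $70.50 + $181.04 + $64.66 + $25.86 + $121.54 = $723.54
Net pay = $2,586.34 − $723.54 = $1,862.80

$1,862.80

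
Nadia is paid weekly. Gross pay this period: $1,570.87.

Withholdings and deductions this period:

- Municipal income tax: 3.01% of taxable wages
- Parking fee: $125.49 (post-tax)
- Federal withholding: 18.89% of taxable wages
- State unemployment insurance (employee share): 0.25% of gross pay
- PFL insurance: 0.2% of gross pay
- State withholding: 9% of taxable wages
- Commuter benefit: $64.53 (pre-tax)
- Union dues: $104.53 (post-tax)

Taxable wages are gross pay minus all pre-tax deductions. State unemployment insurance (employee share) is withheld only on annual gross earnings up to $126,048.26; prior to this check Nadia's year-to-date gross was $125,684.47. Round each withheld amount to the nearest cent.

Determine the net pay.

Commuter benefit: $64.53
Taxable wages = $1,570.87 − $64.53 = $1,506.34
State withholding: $1,506.34 × 0.09 = $135.57
Federal withholding: $1,506.34 × 0.1889 = $284.55
Municipal income tax: $1,506.34 × 0.0301 = $45.34
PFL insurance: $1,570.87 × 0.002 = $3.14
State unemployment insurance (employee share): only $126,048.26 − $125,684.47 = $363.79 of this check is subject → $363.79 × 0.0025 = $0.91
Union dues: $104.53
Parking fee: $125.49
Total deductions = $64.53 + $135.57 + $284.55 + $45.34 + $3.14 + $0.91 + $104.53 + $125.49 = $764.06
Net pay = $1,570.87 − $764.06 = $806.81

$806.81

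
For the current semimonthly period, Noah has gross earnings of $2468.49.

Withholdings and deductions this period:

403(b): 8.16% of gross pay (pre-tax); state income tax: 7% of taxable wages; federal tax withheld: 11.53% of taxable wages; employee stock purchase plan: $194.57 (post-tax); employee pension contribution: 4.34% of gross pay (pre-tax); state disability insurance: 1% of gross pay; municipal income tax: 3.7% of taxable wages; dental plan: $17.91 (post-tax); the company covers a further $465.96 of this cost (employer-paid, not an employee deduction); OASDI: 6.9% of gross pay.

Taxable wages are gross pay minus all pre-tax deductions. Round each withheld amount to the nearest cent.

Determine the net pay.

Employee pension contribution: $2468.49 × 0.0434 = $107.13
403(b): $2468.49 × 0.0816 = $201.43
Pre-tax total = $107.13 + $201.43 = $308.56
Taxable wages = $2468.49 − $308.56 = $2159.93
Municipal income tax: $2159.93 × 0.037 = $79.92
State income tax: $2159.93 × 0.07 = $151.20
Federal tax withheld: $2159.93 × 0.1153 = $249.04
State disability insurance: $2468.49 × 0.01 = $24.68
OASDI: $2468.49 × 0.069 = $170.33
Employee stock purchase plan: $194.57
Dental plan: $17.91
(Employer's $465.96 toward dental plan is not withheld from the employee.)
Total deductions = $107.13 + $201.43 + $79.92 + $151.20 + $249.04 + $24.68 + $170.33 + $194.57 + $17.91 = $1196.21
Net pay = $2468.49 − $1196.21 = $1272.28

$1272.28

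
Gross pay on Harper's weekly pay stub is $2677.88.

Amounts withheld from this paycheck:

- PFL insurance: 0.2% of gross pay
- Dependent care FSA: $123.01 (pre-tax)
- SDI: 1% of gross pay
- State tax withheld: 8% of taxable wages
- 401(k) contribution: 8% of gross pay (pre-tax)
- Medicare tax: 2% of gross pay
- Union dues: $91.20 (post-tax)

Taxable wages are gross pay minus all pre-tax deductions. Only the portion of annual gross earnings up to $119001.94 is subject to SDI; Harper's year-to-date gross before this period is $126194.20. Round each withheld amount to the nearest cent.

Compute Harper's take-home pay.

401(k) contribution: $2677.88 × 0.08 = $214.23
Dependent care FSA: $123.01
Pre-tax total = $214.23 + $123.01 = $337.24
Taxable wages = $2677.88 − $337.24 = $2340.64
State tax withheld: $2340.64 × 0.08 = $187.25
SDI: annual cap $119001.94 already reached (YTD $126194.20), so $0.00
Medicare tax: $2677.88 × 0.02 = $53.56
PFL insurance: $2677.88 × 0.002 = $5.36
Union dues: $91.20
Total deductions = $214.23 + $123.01 + $187.25 + $0.00 + $53.56 + $5.36 + $91.20 = $674.61
Net pay = $2677.88 − $674.61 = $2003.27

$2003.27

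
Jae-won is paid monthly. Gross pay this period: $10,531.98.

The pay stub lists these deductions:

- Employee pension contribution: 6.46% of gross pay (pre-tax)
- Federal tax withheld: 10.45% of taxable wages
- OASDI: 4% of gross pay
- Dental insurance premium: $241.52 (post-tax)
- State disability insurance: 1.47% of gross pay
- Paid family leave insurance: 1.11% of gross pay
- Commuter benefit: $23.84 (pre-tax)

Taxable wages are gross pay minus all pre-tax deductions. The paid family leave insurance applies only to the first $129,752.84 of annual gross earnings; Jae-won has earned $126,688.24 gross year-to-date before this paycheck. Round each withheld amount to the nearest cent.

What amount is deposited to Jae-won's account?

$7,949.13

Commuter benefit: $23.84
Employee pension contribution: $10,531.98 × 0.0646 = $680.37
Pre-tax total = $23.84 + $680.37 = $704.21
Taxable wages = $10,531.98 − $704.21 = $9,827.77
Federal tax withheld: $9,827.77 × 0.1045 = $1,027.00
OASDI: $10,531.98 × 0.04 = $421.28
Paid family leave insurance: only $129,752.84 − $126,688.24 = $3,064.60 of this check is subject → $3,064.60 × 0.0111 = $34.02
State disability insurance: $10,531.98 × 0.0147 = $154.82
Dental insurance premium: $241.52
Total deductions = $23.84 + $680.37 + $1,027.00 + $421.28 + $34.02 + $154.82 + $241.52 = $2,582.85
Net pay = $10,531.98 − $2,582.85 = $7,949.13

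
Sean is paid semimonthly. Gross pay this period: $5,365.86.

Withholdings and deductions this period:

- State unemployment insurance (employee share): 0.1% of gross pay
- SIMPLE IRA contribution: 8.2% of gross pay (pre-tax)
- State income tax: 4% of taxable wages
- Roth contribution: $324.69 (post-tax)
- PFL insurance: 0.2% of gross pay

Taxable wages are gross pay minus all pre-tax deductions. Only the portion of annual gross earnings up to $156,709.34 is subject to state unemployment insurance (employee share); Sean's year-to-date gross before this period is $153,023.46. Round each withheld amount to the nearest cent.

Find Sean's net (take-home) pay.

SIMPLE IRA contribution: $5,365.86 × 0.082 = $440.00
Taxable wages = $5,365.86 − $440.00 = $4,925.86
State income tax: $4,925.86 × 0.04 = $197.03
PFL insurance: $5,365.86 × 0.002 = $10.73
State unemployment insurance (employee share): only $156,709.34 − $153,023.46 = $3,685.88 of this check is subject → $3,685.88 × 0.001 = $3.69
Roth contribution: $324.69
Total deductions = $440.00 + $197.03 + $10.73 + $3.69 + $324.69 = $976.14
Net pay = $5,365.86 − $976.14 = $4,389.72

$4,389.72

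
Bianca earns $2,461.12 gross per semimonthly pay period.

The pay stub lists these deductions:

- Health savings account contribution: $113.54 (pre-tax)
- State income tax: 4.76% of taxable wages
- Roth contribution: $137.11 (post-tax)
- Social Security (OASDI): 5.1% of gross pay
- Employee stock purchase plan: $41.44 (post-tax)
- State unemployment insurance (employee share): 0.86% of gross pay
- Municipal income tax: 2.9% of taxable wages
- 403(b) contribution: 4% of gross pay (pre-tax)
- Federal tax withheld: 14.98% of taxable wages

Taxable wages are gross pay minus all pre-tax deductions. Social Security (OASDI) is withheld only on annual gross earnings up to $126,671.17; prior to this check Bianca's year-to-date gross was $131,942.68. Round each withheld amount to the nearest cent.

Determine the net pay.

Health savings account contribution: $113.54
403(b) contribution: $2,461.12 × 0.04 = $98.44
Pre-tax total = $113.54 + $98.44 = $211.98
Taxable wages = $2,461.12 − $211.98 = $2,249.14
Municipal income tax: $2,249.14 × 0.029 = $65.23
Federal tax withheld: $2,249.14 × 0.1498 = $336.92
State income tax: $2,249.14 × 0.0476 = $107.06
Social Security (OASDI): annual cap $126,671.17 already reached (YTD $131,942.68), so $0.00
State unemployment insurance (employee share): $2,461.12 × 0.0086 = $21.17
Roth contribution: $137.11
Employee stock purchase plan: $41.44
Total deductions = $113.54 + $98.44 + $65.23 + $336.92 + $107.06 + $0.00 + $21.17 + $137.11 + $41.44 = $920.91
Net pay = $2,461.12 − $920.91 = $1,540.21

$1,540.21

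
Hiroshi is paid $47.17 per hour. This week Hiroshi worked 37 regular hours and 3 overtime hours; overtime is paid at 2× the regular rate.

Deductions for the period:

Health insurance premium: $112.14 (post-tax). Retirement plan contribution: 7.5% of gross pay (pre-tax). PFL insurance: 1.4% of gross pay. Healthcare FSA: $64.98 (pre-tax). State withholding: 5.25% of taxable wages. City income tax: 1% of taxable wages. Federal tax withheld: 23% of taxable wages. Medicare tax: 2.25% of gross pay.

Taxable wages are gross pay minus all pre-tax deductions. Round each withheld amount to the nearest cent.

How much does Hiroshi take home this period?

$1,095.25

Regular pay: 37 × $47.17 = $1,745.29
Overtime pay: 3 × $47.17 × 2 = $283.02
Gross pay = $1,745.29 + $283.02 = $2,028.31
Healthcare FSA: $64.98
Retirement plan contribution: $2,028.31 × 0.075 = $152.12
Pre-tax total = $64.98 + $152.12 = $217.10
Taxable wages = $2,028.31 − $217.10 = $1,811.21
Federal tax withheld: $1,811.21 × 0.23 = $416.58
City income tax: $1,811.21 × 0.01 = $18.11
State withholding: $1,811.21 × 0.0525 = $95.09
PFL insurance: $2,028.31 × 0.014 = $28.40
Medicare tax: $2,028.31 × 0.0225 = $45.64
Health insurance premium: $112.14
Total deductions = $64.98 + $152.12 + $416.58 + $18.11 + $95.09 + $28.40 + $45.64 + $112.14 = $933.06
Net pay = $2,028.31 − $933.06 = $1,095.25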